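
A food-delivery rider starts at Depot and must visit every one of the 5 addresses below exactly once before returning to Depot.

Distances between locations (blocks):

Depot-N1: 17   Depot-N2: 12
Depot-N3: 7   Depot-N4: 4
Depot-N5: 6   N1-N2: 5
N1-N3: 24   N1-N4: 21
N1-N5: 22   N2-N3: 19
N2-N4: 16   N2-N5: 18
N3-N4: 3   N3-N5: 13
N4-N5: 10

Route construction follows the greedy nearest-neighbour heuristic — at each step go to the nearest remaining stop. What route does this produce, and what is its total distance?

60 blocks along Depot → N4 → N3 → N5 → N2 → N1 → Depot.

Depot → [N4:4 / N5:6 / N3:7 / N2:12 / N1:17] → N4 (4)
N4 → [N3:3 / N5:10 / N2:16 / N1:21] → N3 (3)
N3 → [N5:13 / N2:19 / N1:24] → N5 (13)
N5 → [N2:18 / N1:22] → N2 (18)
N2 → [N1:5] → N1 (5)
Return N1→Depot: 17.
Total = 4 + 3 + 13 + 18 + 5 + 17 = 60.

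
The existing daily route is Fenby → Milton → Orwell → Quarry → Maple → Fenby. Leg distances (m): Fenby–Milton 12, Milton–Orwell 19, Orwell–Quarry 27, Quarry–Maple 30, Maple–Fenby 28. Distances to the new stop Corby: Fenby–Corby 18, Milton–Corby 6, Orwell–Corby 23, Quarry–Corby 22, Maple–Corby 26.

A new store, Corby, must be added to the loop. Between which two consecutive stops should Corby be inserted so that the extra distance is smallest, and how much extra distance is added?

Insertion cost between consecutive stops i–j is d(i,Corby) + d(Corby,j) − d(i,j):
  between Fenby and Milton: 18 + 6 − 12 = 12
  between Milton and Orwell: 6 + 23 − 19 = 10
  between Orwell and Quarry: 23 + 22 − 27 = 18
  between Quarry and Maple: 22 + 26 − 30 = 18
  between Maple and Fenby: 26 + 18 − 28 = 16
Cheapest insertion is between Milton and Orwell, adding 10.
New total = 116 + 10 = 126.

Minimum extra distance: 10 m, inserting Corby between Milton and Orwell.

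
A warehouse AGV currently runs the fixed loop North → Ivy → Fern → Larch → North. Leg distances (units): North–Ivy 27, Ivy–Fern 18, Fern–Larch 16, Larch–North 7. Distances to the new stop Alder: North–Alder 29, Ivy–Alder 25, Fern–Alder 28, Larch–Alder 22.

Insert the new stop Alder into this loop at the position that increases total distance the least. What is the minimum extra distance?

Insertion cost between consecutive stops i–j is d(i,Alder) + d(Alder,j) − d(i,j):
  between North and Ivy: 29 + 25 − 27 = 27
  between Ivy and Fern: 25 + 28 − 18 = 35
  between Fern and Larch: 28 + 22 − 16 = 34
  between Larch and North: 22 + 29 − 7 = 44
Cheapest insertion is between North and Ivy, adding 27.
New total = 68 + 27 = 95.

Adding 27 by placing Alder on the North–Ivy leg.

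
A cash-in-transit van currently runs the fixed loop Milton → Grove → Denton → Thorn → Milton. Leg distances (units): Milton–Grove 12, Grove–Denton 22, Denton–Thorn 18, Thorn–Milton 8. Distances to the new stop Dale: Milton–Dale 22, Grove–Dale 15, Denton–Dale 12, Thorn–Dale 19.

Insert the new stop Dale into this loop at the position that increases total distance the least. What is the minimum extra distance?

+5 — insert Dale between Grove and Denton.

Insertion cost between consecutive stops i–j is d(i,Dale) + d(Dale,j) − d(i,j):
  between Milton and Grove: 22 + 15 − 12 = 25
  between Grove and Denton: 15 + 12 − 22 = 5
  between Denton and Thorn: 12 + 19 − 18 = 13
  between Thorn and Milton: 19 + 22 − 8 = 33
Cheapest insertion is between Grove and Denton, adding 5.
New total = 60 + 5 = 65.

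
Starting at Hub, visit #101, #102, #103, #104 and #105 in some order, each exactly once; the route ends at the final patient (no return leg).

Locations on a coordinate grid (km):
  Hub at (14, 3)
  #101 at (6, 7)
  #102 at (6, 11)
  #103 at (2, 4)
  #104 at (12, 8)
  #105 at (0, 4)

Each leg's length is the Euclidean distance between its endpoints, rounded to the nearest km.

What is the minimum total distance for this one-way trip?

Minimum one-way distance = 23 km.

There are 5! = 120 possible orderings.
Hub → #101 → #102 → #103 → #104 → #105: 9+4+8+11+13 = 45
Hub → #101 → #102 → #103 → #105 → #104: 9+4+8+2+13 = 36
Hub → #101 → #102 → #104 → #103 → #105: 9+4+7+11+2 = 33
Hub → #101 → #102 → #104 → #105 → #103: 9+4+7+13+2 = 35
Hub → #101 → #102 → #105 → #103 → #104: 9+4+9+2+11 = 35
Hub → #101 → #102 → #105 → #104 → #103: 9+4+9+13+11 = 46
Hub → #101 → #103 → #102 → #104 → #105: 9+5+8+7+13 = 42
Hub → #101 → #103 → #102 → #105 → #104: 9+5+8+9+13 = 44
Hub → #101 → #103 → #104 → #102 → #105: 9+5+11+7+9 = 41
Hub → #101 → #103 → #104 → #105 → #102: 9+5+11+13+9 = 47
Hub → #101 → #103 → #105 → #102 → #104: 9+5+2+9+7 = 32
Hub → #101 → #103 → #105 → #104 → #102: 9+5+2+13+7 = 36
Hub → #101 → #104 → #102 → #103 → #105: 9+6+7+8+2 = 32
Hub → #101 → #104 → #102 → #105 → #103: 9+6+7+9+2 = 33
… (106 more)
Hub → #104 → #102 → #101 → #103 → #105: 5+7+4+5+2 = 23  ← best
The minimum is 23.
One shortest path: Hub → #104 → #102 → #101 → #103 → #105.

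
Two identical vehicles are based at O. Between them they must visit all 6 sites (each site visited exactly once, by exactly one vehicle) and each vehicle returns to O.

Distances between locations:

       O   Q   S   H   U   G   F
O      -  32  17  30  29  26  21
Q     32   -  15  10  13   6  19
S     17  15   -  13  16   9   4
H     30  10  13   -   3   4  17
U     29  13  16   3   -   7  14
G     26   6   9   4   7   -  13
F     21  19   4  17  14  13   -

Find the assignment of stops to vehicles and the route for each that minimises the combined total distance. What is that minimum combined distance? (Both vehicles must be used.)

Check every non-empty split of the stops between the two vehicles; for each half take its own optimal tour:
  {Q} + {S, H, U, G, F}: 64 + 68 = 132
  {S} + {Q, H, U, G, F}: 34 + 80 = 114
  {Q, S} + {H, U, G, F}: 64 + 68 = 132
  {H} + {Q, S, U, G, F}: 60 + 80 = 140
  {Q, H} + {S, U, G, F}: 72 + 68 = 140
  {S, H} + {Q, U, G, F}: 60 + 80 = 140
  … (31 splits in total)
Best: vehicle 1 O → S → O = 34; vehicle 2 O → Q → G → H → U → F → O = 80; combined 114.

114 — the smallest possible combined total.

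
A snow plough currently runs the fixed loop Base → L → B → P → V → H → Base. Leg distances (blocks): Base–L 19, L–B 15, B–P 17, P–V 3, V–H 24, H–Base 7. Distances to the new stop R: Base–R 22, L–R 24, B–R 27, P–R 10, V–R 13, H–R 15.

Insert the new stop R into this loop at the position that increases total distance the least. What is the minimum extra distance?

Insertion cost between consecutive stops i–j is d(i,R) + d(R,j) − d(i,j):
  between Base and L: 22 + 24 − 19 = 27
  between L and B: 24 + 27 − 15 = 36
  between B and P: 27 + 10 − 17 = 20
  between P and V: 10 + 13 − 3 = 20
  between V and H: 13 + 15 − 24 = 4
  between H and Base: 15 + 22 − 7 = 30
Cheapest insertion is between V and H, adding 4.
New total = 85 + 4 = 89.

+4 blocks — insert R between V and H.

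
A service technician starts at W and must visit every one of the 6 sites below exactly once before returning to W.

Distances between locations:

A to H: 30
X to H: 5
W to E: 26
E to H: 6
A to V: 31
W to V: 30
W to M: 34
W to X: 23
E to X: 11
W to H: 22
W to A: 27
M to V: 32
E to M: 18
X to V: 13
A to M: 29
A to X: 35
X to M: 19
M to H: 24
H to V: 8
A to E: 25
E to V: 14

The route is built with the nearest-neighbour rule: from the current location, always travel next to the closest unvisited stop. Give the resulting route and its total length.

From W: distances to unvisited — H=22, X=23, E=26, A=27, V=30, M=34. Nearest is H (22).
From H: distances to unvisited — X=5, E=6, V=8, M=24, A=30. Nearest is X (5).
From X: distances to unvisited — E=11, V=13, M=19, A=35. Nearest is E (11).
From E: distances to unvisited — V=14, M=18, A=25. Nearest is V (14).
From V: distances to unvisited — A=31, M=32. Nearest is A (31).
From A: distances to unvisited — M=29. Nearest is M (29).
Return M→W: 34.
Total = 22 + 5 + 11 + 14 + 31 + 29 + 34 = 146.

Nearest-neighbour total = 146; route W → H → X → E → V → A → M → W.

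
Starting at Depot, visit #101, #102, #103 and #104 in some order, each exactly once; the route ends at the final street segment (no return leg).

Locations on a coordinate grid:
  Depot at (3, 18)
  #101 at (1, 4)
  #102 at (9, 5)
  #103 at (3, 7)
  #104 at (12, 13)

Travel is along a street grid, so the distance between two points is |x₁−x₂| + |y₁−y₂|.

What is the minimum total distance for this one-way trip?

There are 4! = 24 possible orderings.
Depot - #101 - #102 - #103 - #104: 16+9+8+15 = 48
Depot - #101 - #102 - #104 - #103: 16+9+11+15 = 51
Depot - #101 - #103 - #102 - #104: 16+5+8+11 = 40
Depot - #101 - #103 - #104 - #102: 16+5+15+11 = 47
Depot - #101 - #104 - #102 - #103: 16+20+11+8 = 55
Depot - #101 - #104 - #103 - #102: 16+20+15+8 = 59
Depot - #102 - #101 - #103 - #104: 19+9+5+15 = 48
Depot - #102 - #101 - #104 - #103: 19+9+20+15 = 63
Depot - #102 - #103 - #101 - #104: 19+8+5+20 = 52
Depot - #102 - #103 - #104 - #101: 19+8+15+20 = 62
Depot - #102 - #104 - #101 - #103: 19+11+20+5 = 55
Depot - #102 - #104 - #103 - #101: 19+11+15+5 = 50
Depot - #103 - #101 - #102 - #104: 11+5+9+11 = 36
Depot - #103 - #101 - #104 - #102: 11+5+20+11 = 47
… (10 more)
The minimum is 36.
One shortest path: Depot → #103 → #101 → #102 → #104.

Shortest open route: 36.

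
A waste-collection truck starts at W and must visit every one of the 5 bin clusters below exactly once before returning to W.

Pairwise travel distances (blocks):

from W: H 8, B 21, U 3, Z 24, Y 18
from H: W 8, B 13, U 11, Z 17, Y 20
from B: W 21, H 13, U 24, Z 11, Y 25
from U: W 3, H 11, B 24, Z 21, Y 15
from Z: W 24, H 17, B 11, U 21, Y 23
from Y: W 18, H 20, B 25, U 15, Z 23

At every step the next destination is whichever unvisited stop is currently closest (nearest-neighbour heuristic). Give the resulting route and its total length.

W → [U:3 / H:8 / Y:18 / B:21 / Z:24] → U (3)
U → [H:11 / Y:15 / Z:21 / B:24] → H (11)
H → [B:13 / Z:17 / Y:20] → B (13)
B → [Z:11 / Y:25] → Z (11)
Z → [Y:23] → Y (23)
Return Y→W: 18.
Total = 3 + 11 + 13 + 11 + 23 + 18 = 79.

Total distance 79 blocks via the nearest-neighbour route W → U → H → B → Z → Y → W.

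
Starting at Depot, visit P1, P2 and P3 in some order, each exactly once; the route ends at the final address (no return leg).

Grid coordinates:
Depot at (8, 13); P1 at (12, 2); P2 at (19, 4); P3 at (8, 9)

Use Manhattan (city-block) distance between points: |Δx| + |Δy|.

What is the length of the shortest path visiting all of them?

There are 3! = 6 possible orderings.
Depot → P1 → P2 → P3: 15+9+16 = 40
Depot → P1 → P3 → P2: 15+11+16 = 42
Depot → P2 → P1 → P3: 20+9+11 = 40
Depot → P2 → P3 → P1: 20+16+11 = 47
Depot → P3 → P1 → P2: 4+11+9 = 24
Depot → P3 → P2 → P1: 4+16+9 = 29
The minimum is 24.
One shortest path: Depot → P3 → P1 → P2.

24 — the minimum one-way total.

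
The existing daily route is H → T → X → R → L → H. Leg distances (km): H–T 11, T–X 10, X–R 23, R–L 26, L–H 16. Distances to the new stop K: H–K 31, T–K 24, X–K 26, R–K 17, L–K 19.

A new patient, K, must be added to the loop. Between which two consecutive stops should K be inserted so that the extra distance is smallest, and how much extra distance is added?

Adding 10 km by placing K on the R–L leg.

Insertion cost between consecutive stops i–j is d(i,K) + d(K,j) − d(i,j):
  between H and T: 31 + 24 − 11 = 44
  between T and X: 24 + 26 − 10 = 40
  between X and R: 26 + 17 − 23 = 20
  between R and L: 17 + 19 − 26 = 10
  between L and H: 19 + 31 − 16 = 34
Cheapest insertion is between R and L, adding 10.
New total = 86 + 10 = 96.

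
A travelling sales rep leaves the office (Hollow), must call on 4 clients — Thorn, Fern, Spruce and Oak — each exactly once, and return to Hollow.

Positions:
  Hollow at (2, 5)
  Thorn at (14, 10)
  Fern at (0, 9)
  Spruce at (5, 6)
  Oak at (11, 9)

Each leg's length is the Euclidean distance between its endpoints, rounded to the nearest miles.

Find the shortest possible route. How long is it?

Minimum total distance: 31 miles.

There are 12 distinct closed tours to check (reversals are equivalent).
Hollow-Thorn-Fern-Spruce-Oak-Hollow: 13+14+6+7+10 = 50
Hollow-Thorn-Fern-Oak-Spruce-Hollow: 13+14+11+7+3 = 48
Hollow-Thorn-Spruce-Fern-Oak-Hollow: 13+10+6+11+10 = 50
Hollow-Thorn-Spruce-Oak-Fern-Hollow: 13+10+7+11+4 = 45
Hollow-Thorn-Oak-Fern-Spruce-Hollow: 13+3+11+6+3 = 36
Hollow-Thorn-Oak-Spruce-Fern-Hollow: 13+3+7+6+4 = 33
Hollow-Fern-Thorn-Spruce-Oak-Hollow: 4+14+10+7+10 = 45
Hollow-Fern-Thorn-Oak-Spruce-Hollow: 4+14+3+7+3 = 31
Hollow-Fern-Spruce-Thorn-Oak-Hollow: 4+6+10+3+10 = 33
Hollow-Fern-Oak-Thorn-Spruce-Hollow: 4+11+3+10+3 = 31
Hollow-Spruce-Thorn-Fern-Oak-Hollow: 3+10+14+11+10 = 48
Hollow-Spruce-Fern-Thorn-Oak-Hollow: 3+6+14+3+10 = 36
The minimum is 31.
One optimal route: Hollow → Fern → Thorn → Oak → Spruce → Hollow (or its reverse).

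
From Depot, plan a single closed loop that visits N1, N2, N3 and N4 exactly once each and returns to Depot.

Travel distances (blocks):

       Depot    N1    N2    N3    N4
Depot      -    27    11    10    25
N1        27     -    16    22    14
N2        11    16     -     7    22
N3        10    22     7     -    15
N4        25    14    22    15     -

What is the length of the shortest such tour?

There are 12 distinct closed tours to check (reversals are equivalent).
Depot-N1-N2-N3-N4-Depot: 27+16+7+15+25 = 90
Depot-N1-N2-N4-N3-Depot: 27+16+22+15+10 = 90
Depot-N1-N3-N2-N4-Depot: 27+22+7+22+25 = 103
Depot-N1-N3-N4-N2-Depot: 27+22+15+22+11 = 97
Depot-N1-N4-N2-N3-Depot: 27+14+22+7+10 = 80
Depot-N1-N4-N3-N2-Depot: 27+14+15+7+11 = 74
Depot-N2-N1-N3-N4-Depot: 11+16+22+15+25 = 89
Depot-N2-N1-N4-N3-Depot: 11+16+14+15+10 = 66
Depot-N2-N3-N1-N4-Depot: 11+7+22+14+25 = 79
Depot-N2-N4-N1-N3-Depot: 11+22+14+22+10 = 79
Depot-N3-N1-N2-N4-Depot: 10+22+16+22+25 = 95
Depot-N3-N2-N1-N4-Depot: 10+7+16+14+25 = 72
The minimum is 66.
One optimal route: Depot → N2 → N1 → N4 → N3 → Depot (or its reverse).

66 blocks — the shortest possible round trip.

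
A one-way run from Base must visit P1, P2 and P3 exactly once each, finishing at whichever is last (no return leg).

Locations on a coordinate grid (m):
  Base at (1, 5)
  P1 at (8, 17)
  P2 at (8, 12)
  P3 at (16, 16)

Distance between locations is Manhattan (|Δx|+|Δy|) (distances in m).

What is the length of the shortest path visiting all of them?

Minimum one-way distance = 28 m.

There are 3! = 6 possible orderings.
Base → P1 → P2 → P3: 19+5+12 = 36
Base → P1 → P3 → P2: 19+9+12 = 40
Base → P2 → P1 → P3: 14+5+9 = 28
Base → P2 → P3 → P1: 14+12+9 = 35
Base → P3 → P1 → P2: 26+9+5 = 40
Base → P3 → P2 → P1: 26+12+5 = 43
The minimum is 28.
One shortest path: Base → P2 → P1 → P3.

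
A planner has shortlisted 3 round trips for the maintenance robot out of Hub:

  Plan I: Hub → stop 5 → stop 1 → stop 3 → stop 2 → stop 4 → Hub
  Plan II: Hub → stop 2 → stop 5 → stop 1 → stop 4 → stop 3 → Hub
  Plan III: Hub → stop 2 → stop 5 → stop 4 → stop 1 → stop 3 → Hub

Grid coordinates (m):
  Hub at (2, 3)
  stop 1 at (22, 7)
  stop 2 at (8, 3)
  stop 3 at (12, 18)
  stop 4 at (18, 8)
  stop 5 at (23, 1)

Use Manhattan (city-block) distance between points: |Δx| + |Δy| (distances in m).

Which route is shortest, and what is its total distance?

Plan I: 23 + 7 + 21 + 19 + 15 + 21 = 106
Plan II: 6 + 17 + 7 + 5 + 16 + 25 = 76
Plan III: 6 + 17 + 12 + 5 + 21 + 25 = 86

Shortest is Plan II, total 76 m.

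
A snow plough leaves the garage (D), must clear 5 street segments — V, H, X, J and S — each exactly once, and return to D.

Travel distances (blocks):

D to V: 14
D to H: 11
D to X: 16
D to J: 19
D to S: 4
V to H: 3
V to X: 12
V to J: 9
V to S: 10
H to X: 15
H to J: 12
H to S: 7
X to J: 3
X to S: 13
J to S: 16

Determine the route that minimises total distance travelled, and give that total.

D→V→H→X→J→S→D: 14+3+15+3+16+4 = 55
D→V→H→X→S→J→D: 14+3+15+13+16+19 = 80
D→V→H→J→X→S→D: 14+3+12+3+13+4 = 49
D→V→H→J→S→X→D: 14+3+12+16+13+16 = 74
D→V→H→S→X→J→D: 14+3+7+13+3+19 = 59
D→V→H→S→J→X→D: 14+3+7+16+3+16 = 59
D→V→X→H→J→S→D: 14+12+15+12+16+4 = 73
D→V→X→H→S→J→D: 14+12+15+7+16+19 = 83
D→V→X→J→H→S→D: 14+12+3+12+7+4 = 52
D→V→X→J→S→H→D: 14+12+3+16+7+11 = 63
D→V→X→S→H→J→D: 14+12+13+7+12+19 = 77
D→V→X→S→J→H→D: 14+12+13+16+12+11 = 78
D→V→J→H→X→S→D: 14+9+12+15+13+4 = 67
D→V→J→H→S→X→D: 14+9+12+7+13+16 = 71
… (46 more)
D→X→J→V→H→S→D: 16+3+9+3+7+4 = 42  ← best
The minimum is 42.
One optimal route: D → X → J → V → H → S → D (or its reverse).

Shortest round trip = 42 blocks.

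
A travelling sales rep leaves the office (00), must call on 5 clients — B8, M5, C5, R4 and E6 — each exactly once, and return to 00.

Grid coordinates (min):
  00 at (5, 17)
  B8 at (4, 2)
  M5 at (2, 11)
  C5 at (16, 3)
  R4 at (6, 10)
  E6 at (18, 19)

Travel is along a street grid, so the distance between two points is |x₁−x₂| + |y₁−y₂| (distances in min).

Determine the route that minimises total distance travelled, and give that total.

There are 60 distinct closed tours to check (reversals are equivalent).
00 → B8 → M5 → C5 → R4 → E6 → 00: 16+11+22+17+21+15 = 102
00 → B8 → M5 → C5 → E6 → R4 → 00: 16+11+22+18+21+8 = 96
00 → B8 → M5 → R4 → C5 → E6 → 00: 16+11+5+17+18+15 = 82
00 → B8 → M5 → R4 → E6 → C5 → 00: 16+11+5+21+18+25 = 96
00 → B8 → M5 → E6 → C5 → R4 → 00: 16+11+24+18+17+8 = 94
00 → B8 → M5 → E6 → R4 → C5 → 00: 16+11+24+21+17+25 = 114
00 → B8 → C5 → M5 → R4 → E6 → 00: 16+13+22+5+21+15 = 92
00 → B8 → C5 → M5 → E6 → R4 → 00: 16+13+22+24+21+8 = 104
00 → B8 → C5 → R4 → M5 → E6 → 00: 16+13+17+5+24+15 = 90
00 → B8 → C5 → R4 → E6 → M5 → 00: 16+13+17+21+24+9 = 100
00 → B8 → C5 → E6 → M5 → R4 → 00: 16+13+18+24+5+8 = 84
00 → B8 → C5 → E6 → R4 → M5 → 00: 16+13+18+21+5+9 = 82
00 → B8 → R4 → M5 → C5 → E6 → 00: 16+10+5+22+18+15 = 86
00 → B8 → R4 → M5 → E6 → C5 → 00: 16+10+5+24+18+25 = 98
… (46 more)
00 → M5 → R4 → B8 → C5 → E6 → 00: 9+5+10+13+18+15 = 70  ← best
The minimum is 70.
One optimal route: 00 → M5 → R4 → B8 → C5 → E6 → 00 (or its reverse).

Shortest round trip = 70 min.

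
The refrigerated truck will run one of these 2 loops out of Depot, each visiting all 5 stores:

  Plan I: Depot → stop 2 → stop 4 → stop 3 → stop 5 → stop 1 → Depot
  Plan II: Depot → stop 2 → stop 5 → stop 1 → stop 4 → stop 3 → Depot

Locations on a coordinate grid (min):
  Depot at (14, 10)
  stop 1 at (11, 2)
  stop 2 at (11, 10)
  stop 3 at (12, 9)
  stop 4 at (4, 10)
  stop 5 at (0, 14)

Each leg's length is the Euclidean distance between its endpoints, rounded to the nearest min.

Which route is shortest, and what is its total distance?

Plan I: 3 + 7 + 8 + 13 + 16 + 9 = 56
Plan II: 3 + 12 + 16 + 11 + 8 + 2 = 52

Shortest is Plan II, total 52 min.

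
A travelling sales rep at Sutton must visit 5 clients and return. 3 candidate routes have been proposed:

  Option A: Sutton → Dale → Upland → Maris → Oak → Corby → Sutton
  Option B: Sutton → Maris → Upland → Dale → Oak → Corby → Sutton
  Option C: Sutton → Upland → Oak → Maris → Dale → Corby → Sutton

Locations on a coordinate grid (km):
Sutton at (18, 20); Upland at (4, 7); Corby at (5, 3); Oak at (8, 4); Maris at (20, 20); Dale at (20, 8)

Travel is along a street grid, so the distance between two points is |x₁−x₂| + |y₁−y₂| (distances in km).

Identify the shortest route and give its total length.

98 km — Option B is the shortest.

Option A: 14 + 17 + 29 + 28 + 4 + 30 = 122
Option B: 2 + 29 + 17 + 16 + 4 + 30 = 98
Option C: 27 + 7 + 28 + 12 + 20 + 30 = 124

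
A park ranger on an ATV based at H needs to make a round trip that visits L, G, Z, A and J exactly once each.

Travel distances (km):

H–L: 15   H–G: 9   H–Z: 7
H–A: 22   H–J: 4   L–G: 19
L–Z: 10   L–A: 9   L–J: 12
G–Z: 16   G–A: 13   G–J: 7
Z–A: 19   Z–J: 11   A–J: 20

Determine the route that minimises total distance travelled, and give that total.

Shortest round trip = 50 km.

There are 60 distinct closed tours to check (reversals are equivalent).
H-L-G-Z-A-J-H: 15+19+16+19+20+4 = 93
H-L-G-Z-J-A-H: 15+19+16+11+20+22 = 103
H-L-G-A-Z-J-H: 15+19+13+19+11+4 = 81
H-L-G-A-J-Z-H: 15+19+13+20+11+7 = 85
H-L-G-J-Z-A-H: 15+19+7+11+19+22 = 93
H-L-G-J-A-Z-H: 15+19+7+20+19+7 = 87
H-L-Z-G-A-J-H: 15+10+16+13+20+4 = 78
H-L-Z-G-J-A-H: 15+10+16+7+20+22 = 90
H-L-Z-A-G-J-H: 15+10+19+13+7+4 = 68
H-L-Z-A-J-G-H: 15+10+19+20+7+9 = 80
H-L-Z-J-G-A-H: 15+10+11+7+13+22 = 78
H-L-Z-J-A-G-H: 15+10+11+20+13+9 = 78
H-L-A-G-Z-J-H: 15+9+13+16+11+4 = 68
H-L-A-G-J-Z-H: 15+9+13+7+11+7 = 62
… (46 more)
H-Z-L-A-G-J-H: 7+10+9+13+7+4 = 50  ← best
The minimum is 50.
One optimal route: H → Z → L → A → G → J → H (or its reverse).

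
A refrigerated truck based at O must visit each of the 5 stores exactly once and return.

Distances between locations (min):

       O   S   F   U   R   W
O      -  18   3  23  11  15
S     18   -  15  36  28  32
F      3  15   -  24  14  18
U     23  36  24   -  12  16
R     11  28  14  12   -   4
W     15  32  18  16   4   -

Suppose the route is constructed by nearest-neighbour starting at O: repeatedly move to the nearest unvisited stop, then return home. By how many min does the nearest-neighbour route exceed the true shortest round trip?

From O: F=3, R=11, W=15, S=18, U=23 → choose F (3).
From F: R=14, S=15, W=18, U=24 → choose R (14).
From R: W=4, U=12, S=28 → choose W (4).
From W: U=16, S=32 → choose U (16).
From U: S=36 → choose S (36).
NN route O → F → R → W → U → S → O costs 91.
Optimal: O → F → S → U → R → W → O costs 85 (by enumerating all 60 distinct tours).
Excess = 91 − 85 = 6.

Excess over optimum: 6 min.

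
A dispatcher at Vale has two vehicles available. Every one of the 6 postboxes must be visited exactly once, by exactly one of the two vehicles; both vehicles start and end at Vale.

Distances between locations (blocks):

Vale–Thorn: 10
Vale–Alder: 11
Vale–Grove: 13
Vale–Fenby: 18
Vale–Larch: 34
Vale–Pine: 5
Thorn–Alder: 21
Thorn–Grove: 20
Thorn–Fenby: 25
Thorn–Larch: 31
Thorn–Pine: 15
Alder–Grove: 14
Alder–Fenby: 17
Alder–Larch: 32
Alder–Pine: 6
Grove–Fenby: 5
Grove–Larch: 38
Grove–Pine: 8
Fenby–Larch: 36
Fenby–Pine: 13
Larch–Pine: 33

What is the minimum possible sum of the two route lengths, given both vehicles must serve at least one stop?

Try each way of splitting the stops between the two vehicles (each non-empty) and, for each split, find the best tour for each vehicle:
  {Thorn} + {Alder, Grove, Fenby, Larch, Pine}: 20 + 97 = 117
  {Alder} + {Thorn, Grove, Fenby, Larch, Pine}: 22 + 95 = 117
  {Thorn, Alder} + {Grove, Fenby, Larch, Pine}: 42 + 88 = 130
  {Grove} + {Thorn, Alder, Fenby, Larch, Pine}: 26 + 105 = 131
  {Thorn, Grove} + {Alder, Fenby, Larch, Pine}: 43 + 97 = 140
  {Alder, Grove} + {Thorn, Fenby, Larch, Pine}: 38 + 95 = 133
  … (31 splits in total)
Best: vehicle 1 Vale → Thorn → Vale = 20; vehicle 2 Vale → Alder → Larch → Fenby → Grove → Pine → Vale = 97; combined 117.

Minimum combined distance: 117 blocks.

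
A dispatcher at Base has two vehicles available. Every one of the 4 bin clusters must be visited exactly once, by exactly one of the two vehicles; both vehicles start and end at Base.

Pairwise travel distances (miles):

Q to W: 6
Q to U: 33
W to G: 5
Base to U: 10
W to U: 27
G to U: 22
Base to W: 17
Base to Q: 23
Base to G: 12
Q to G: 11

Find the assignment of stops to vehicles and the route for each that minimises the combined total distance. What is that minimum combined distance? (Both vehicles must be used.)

Try each way of splitting the stops between the two vehicles (each non-empty) and, for each split, find the best tour for each vehicle:
  {Q} + {W, G, U}: 46 + 54 = 100
  {W} + {Q, G, U}: 34 + 66 = 100
  {Q, W} + {G, U}: 46 + 44 = 90
  {G} + {Q, W, U}: 24 + 66 = 90
  {Q, G} + {W, U}: 46 + 54 = 100
  {W, G} + {Q, U}: 34 + 66 = 100
  … (7 splits in total)
  {Q, W, G} + {U}: 46 + 20 = 66  ← best
Best: vehicle 1 Base → Q → W → G → Base = 46; vehicle 2 Base → U → Base = 20; combined 66.

66 miles — the smallest possible combined total.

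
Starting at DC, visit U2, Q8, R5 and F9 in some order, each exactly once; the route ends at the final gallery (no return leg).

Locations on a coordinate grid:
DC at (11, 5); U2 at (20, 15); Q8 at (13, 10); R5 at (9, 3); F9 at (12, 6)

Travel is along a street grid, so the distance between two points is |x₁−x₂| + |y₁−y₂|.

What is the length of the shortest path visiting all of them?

There are 4! = 24 possible orderings.
DC - U2 - Q8 - R5 - F9: 19+12+11+6 = 48
DC - U2 - Q8 - F9 - R5: 19+12+5+6 = 42
DC - U2 - R5 - Q8 - F9: 19+23+11+5 = 58
DC - U2 - R5 - F9 - Q8: 19+23+6+5 = 53
DC - U2 - F9 - Q8 - R5: 19+17+5+11 = 52
DC - U2 - F9 - R5 - Q8: 19+17+6+11 = 53
DC - Q8 - U2 - R5 - F9: 7+12+23+6 = 48
DC - Q8 - U2 - F9 - R5: 7+12+17+6 = 42
DC - Q8 - R5 - U2 - F9: 7+11+23+17 = 58
DC - Q8 - R5 - F9 - U2: 7+11+6+17 = 41
DC - Q8 - F9 - U2 - R5: 7+5+17+23 = 52
DC - Q8 - F9 - R5 - U2: 7+5+6+23 = 41
DC - R5 - U2 - Q8 - F9: 4+23+12+5 = 44
DC - R5 - U2 - F9 - Q8: 4+23+17+5 = 49
… (10 more)
DC - R5 - F9 - Q8 - U2: 4+6+5+12 = 27  ← best
The minimum is 27.
One shortest path: DC → R5 → F9 → Q8 → U2.

27 — the minimum one-way total.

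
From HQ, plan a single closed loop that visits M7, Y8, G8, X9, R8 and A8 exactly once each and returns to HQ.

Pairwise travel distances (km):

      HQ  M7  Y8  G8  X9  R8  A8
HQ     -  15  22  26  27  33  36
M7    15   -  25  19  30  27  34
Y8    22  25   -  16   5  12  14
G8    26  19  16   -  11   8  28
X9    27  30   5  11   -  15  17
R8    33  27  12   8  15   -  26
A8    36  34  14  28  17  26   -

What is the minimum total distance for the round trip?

Shortest round trip = 110 km.

With 6 stops there are 6!/2 = 360 distinct round trips (a route and its reverse cost the same).
HQ→M7→Y8→G8→X9→R8→A8→HQ: 15+25+16+11+15+26+36 = 144
HQ→M7→Y8→G8→X9→A8→R8→HQ: 15+25+16+11+17+26+33 = 143
HQ→M7→Y8→G8→R8→X9→A8→HQ: 15+25+16+8+15+17+36 = 132
HQ→M7→Y8→G8→R8→A8→X9→HQ: 15+25+16+8+26+17+27 = 134
HQ→M7→Y8→G8→A8→X9→R8→HQ: 15+25+16+28+17+15+33 = 149
HQ→M7→Y8→G8→A8→R8→X9→HQ: 15+25+16+28+26+15+27 = 152
HQ→M7→Y8→X9→G8→R8→A8→HQ: 15+25+5+11+8+26+36 = 126
HQ→M7→Y8→X9→G8→A8→R8→HQ: 15+25+5+11+28+26+33 = 143
… (352 more)
HQ→M7→G8→R8→X9→A8→Y8→HQ: 15+19+8+15+17+14+22 = 110  ← best
The minimum is 110.
One optimal route: HQ → M7 → G8 → R8 → X9 → A8 → Y8 → HQ (or its reverse).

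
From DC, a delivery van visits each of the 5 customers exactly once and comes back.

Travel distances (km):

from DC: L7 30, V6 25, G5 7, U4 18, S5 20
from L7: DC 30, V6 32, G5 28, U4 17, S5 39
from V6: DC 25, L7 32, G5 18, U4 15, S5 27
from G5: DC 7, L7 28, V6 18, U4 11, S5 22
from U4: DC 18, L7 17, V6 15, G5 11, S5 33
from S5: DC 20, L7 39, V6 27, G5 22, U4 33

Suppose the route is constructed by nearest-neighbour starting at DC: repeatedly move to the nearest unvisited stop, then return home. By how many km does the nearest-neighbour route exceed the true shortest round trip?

Excess over optimum: 15 km.

DC: G5=7, U4=18, S5=20, V6=25, L7=30 ⇒ G5
G5: U4=11, V6=18, S5=22, L7=28 ⇒ U4
U4: V6=15, L7=17, S5=33 ⇒ V6
V6: S5=27, L7=32 ⇒ S5
S5: L7=39 ⇒ L7
NN route DC → G5 → U4 → V6 → S5 → L7 → DC costs 129.
Optimal: DC → G5 → L7 → U4 → V6 → S5 → DC costs 114 (by enumerating all 60 distinct tours).
Excess = 129 − 114 = 15.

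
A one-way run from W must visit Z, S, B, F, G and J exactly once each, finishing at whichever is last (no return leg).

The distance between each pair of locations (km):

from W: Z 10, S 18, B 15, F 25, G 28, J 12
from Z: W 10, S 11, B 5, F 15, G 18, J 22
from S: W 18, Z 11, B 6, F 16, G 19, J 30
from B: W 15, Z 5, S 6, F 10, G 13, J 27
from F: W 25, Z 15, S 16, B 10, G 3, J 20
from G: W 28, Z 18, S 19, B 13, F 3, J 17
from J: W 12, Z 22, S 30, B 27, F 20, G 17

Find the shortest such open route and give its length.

Minimum one-way distance = 57 km.

There are 6! = 720 possible orderings.
W → Z → S → B → F → G → J: 10+11+6+10+3+17 = 57
W → Z → S → B → F → J → G: 10+11+6+10+20+17 = 74
W → Z → S → B → G → F → J: 10+11+6+13+3+20 = 63
W → Z → S → B → G → J → F: 10+11+6+13+17+20 = 77
W → Z → S → B → J → F → G: 10+11+6+27+20+3 = 77
W → Z → S → B → J → G → F: 10+11+6+27+17+3 = 74
W → Z → S → F → B → G → J: 10+11+16+10+13+17 = 77
W → Z → S → F → B → J → G: 10+11+16+10+27+17 = 91
… (712 more)
The minimum is 57.
One shortest path: W → Z → S → B → F → G → J.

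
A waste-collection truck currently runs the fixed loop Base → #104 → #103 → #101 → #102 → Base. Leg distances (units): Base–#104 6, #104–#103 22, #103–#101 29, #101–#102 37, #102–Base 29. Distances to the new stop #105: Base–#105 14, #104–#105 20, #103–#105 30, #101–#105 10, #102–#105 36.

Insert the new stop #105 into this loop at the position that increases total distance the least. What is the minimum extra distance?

Insertion cost between consecutive stops i–j is d(i,#105) + d(#105,j) − d(i,j):
  between Base and #104: 14 + 20 − 6 = 28
  between #104 and #103: 20 + 30 − 22 = 28
  between #103 and #101: 30 + 10 − 29 = 11
  between #101 and #102: 10 + 36 − 37 = 9
  between #102 and Base: 36 + 14 − 29 = 21
Cheapest insertion is between #101 and #102, adding 9.
New total = 123 + 9 = 132.

Minimum extra distance: 9, inserting #105 between #101 and #102.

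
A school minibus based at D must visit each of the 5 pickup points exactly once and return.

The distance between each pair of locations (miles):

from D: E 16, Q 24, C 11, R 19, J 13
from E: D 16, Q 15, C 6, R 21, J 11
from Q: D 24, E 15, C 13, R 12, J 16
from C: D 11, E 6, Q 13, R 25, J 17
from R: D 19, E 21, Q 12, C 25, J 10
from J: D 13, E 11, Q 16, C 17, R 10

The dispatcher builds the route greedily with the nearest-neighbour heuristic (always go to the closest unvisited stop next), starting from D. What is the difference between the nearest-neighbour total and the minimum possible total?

D: C=11, J=13, E=16, R=19, Q=24 ⇒ C
C: E=6, Q=13, J=17, R=25 ⇒ E
E: J=11, Q=15, R=21 ⇒ J
J: R=10, Q=16 ⇒ R
R: Q=12 ⇒ Q
NN route D → C → E → J → R → Q → D costs 74.
Optimal: D → C → E → Q → R → J → D costs 67 (by enumerating all 60 distinct tours).
Excess = 74 − 67 = 7.

The nearest-neighbour route is 7 miles longer than optimal.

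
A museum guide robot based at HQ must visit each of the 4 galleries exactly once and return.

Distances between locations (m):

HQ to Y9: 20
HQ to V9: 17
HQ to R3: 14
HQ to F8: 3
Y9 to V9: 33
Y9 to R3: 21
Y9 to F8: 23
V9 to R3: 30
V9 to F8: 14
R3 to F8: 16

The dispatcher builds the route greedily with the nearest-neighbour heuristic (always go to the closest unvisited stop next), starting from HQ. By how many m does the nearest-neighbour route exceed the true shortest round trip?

Excess over optimum: 3 m.

From HQ: F8=3, R3=14, V9=17, Y9=20 → choose F8 (3).
From F8: V9=14, R3=16, Y9=23 → choose V9 (14).
From V9: R3=30, Y9=33 → choose R3 (30).
From R3: Y9=21 → choose Y9 (21).
NN route HQ → F8 → V9 → R3 → Y9 → HQ costs 88.
Optimal: HQ → R3 → Y9 → V9 → F8 → HQ costs 85 (by enumerating all 12 distinct tours).
Excess = 88 − 85 = 3.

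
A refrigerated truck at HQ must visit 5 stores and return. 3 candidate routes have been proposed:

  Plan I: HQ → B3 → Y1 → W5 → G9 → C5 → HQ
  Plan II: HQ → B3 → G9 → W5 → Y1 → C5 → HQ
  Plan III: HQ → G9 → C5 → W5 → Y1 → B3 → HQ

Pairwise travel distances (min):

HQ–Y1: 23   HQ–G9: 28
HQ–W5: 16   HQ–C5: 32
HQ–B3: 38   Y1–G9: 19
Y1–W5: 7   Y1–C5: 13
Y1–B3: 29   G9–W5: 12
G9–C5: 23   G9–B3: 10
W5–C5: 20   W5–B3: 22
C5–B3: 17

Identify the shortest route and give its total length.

Plan I: 38 + 29 + 7 + 12 + 23 + 32 = 141
Plan II: 38 + 10 + 12 + 7 + 13 + 32 = 112
Plan III: 28 + 23 + 20 + 7 + 29 + 38 = 145

112 min — Plan II is the shortest.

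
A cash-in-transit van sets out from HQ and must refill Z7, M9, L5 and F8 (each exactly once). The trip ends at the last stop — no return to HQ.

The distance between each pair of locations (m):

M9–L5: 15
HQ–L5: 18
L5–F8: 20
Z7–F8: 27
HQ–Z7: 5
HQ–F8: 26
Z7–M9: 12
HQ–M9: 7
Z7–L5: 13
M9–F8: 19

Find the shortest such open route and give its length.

There are 4! = 24 possible orderings.
HQ→Z7→M9→L5→F8: 5+12+15+20 = 52
HQ→Z7→M9→F8→L5: 5+12+19+20 = 56
HQ→Z7→L5→M9→F8: 5+13+15+19 = 52
HQ→Z7→L5→F8→M9: 5+13+20+19 = 57
HQ→Z7→F8→M9→L5: 5+27+19+15 = 66
HQ→Z7→F8→L5→M9: 5+27+20+15 = 67
HQ→M9→Z7→L5→F8: 7+12+13+20 = 52
HQ→M9→Z7→F8→L5: 7+12+27+20 = 66
HQ→M9→L5→Z7→F8: 7+15+13+27 = 62
HQ→M9→L5→F8→Z7: 7+15+20+27 = 69
HQ→M9→F8→Z7→L5: 7+19+27+13 = 66
HQ→M9→F8→L5→Z7: 7+19+20+13 = 59
HQ→L5→Z7→M9→F8: 18+13+12+19 = 62
HQ→L5→Z7→F8→M9: 18+13+27+19 = 77
… (10 more)
The minimum is 52.
One shortest path: HQ → Z7 → M9 → L5 → F8.

Shortest open route: 52 m.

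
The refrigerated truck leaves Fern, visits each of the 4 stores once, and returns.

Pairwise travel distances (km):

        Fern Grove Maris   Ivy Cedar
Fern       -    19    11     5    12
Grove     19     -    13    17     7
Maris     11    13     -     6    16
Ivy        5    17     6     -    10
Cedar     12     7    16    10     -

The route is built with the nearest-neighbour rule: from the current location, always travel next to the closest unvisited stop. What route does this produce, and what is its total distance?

At Fern the remaining stops are Ivy 5, Maris 11, Cedar 12, Grove 19; go to Ivy.
At Ivy the remaining stops are Maris 6, Cedar 10, Grove 17; go to Maris.
At Maris the remaining stops are Grove 13, Cedar 16; go to Grove.
At Grove the remaining stops are Cedar 7; go to Cedar.
Return Cedar→Fern: 12.
Total = 5 + 6 + 13 + 7 + 12 = 43.

Total distance 43 km via the nearest-neighbour route Fern → Ivy → Maris → Grove → Cedar → Fern.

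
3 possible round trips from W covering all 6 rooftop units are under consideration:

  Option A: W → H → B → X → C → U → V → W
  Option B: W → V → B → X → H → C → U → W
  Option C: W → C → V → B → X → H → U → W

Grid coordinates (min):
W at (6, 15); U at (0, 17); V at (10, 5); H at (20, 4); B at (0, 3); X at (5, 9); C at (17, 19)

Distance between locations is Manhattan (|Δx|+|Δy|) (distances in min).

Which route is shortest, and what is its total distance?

Option A: 25 + 21 + 11 + 22 + 19 + 22 + 14 = 134
Option B: 14 + 12 + 11 + 20 + 18 + 19 + 8 = 102
Option C: 15 + 21 + 12 + 11 + 20 + 33 + 8 = 120

102 min — Option B is the shortest.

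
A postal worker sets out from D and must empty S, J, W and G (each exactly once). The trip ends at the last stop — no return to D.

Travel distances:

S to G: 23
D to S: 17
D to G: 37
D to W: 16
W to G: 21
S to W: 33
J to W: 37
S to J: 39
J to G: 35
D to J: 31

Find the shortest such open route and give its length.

98 — the minimum one-way total.

There are 4! = 24 possible orderings.
D - S - J - W - G: 17+39+37+21 = 114
D - S - J - G - W: 17+39+35+21 = 112
D - S - W - J - G: 17+33+37+35 = 122
D - S - W - G - J: 17+33+21+35 = 106
D - S - G - J - W: 17+23+35+37 = 112
D - S - G - W - J: 17+23+21+37 = 98
D - J - S - W - G: 31+39+33+21 = 124
D - J - S - G - W: 31+39+23+21 = 114
D - J - W - S - G: 31+37+33+23 = 124
D - J - W - G - S: 31+37+21+23 = 112
D - J - G - S - W: 31+35+23+33 = 122
D - J - G - W - S: 31+35+21+33 = 120
D - W - S - J - G: 16+33+39+35 = 123
D - W - S - G - J: 16+33+23+35 = 107
… (10 more)
The minimum is 98.
One shortest path: D → S → G → W → J.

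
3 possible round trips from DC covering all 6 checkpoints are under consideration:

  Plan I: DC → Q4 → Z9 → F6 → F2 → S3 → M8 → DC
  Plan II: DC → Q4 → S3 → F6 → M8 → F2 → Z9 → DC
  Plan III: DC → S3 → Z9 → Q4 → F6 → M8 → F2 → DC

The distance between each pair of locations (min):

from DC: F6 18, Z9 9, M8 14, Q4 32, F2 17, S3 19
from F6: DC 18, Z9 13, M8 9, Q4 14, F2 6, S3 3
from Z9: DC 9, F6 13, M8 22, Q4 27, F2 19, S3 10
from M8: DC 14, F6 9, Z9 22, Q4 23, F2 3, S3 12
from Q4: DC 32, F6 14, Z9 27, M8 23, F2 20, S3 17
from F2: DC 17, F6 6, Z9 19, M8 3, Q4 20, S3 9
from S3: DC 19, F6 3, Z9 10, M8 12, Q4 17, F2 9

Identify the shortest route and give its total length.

Plan I: 32 + 27 + 13 + 6 + 9 + 12 + 14 = 113
Plan II: 32 + 17 + 3 + 9 + 3 + 19 + 9 = 92
Plan III: 19 + 10 + 27 + 14 + 9 + 3 + 17 = 99

92 min — Plan II is the shortest.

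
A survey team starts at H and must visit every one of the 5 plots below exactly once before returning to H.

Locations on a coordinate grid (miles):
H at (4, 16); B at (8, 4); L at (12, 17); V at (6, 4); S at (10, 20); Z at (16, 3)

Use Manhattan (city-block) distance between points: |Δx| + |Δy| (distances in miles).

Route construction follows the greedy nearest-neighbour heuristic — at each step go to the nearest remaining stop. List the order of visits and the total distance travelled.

Nearest-neighbour total = 70 miles; route H → L → S → B → V → Z → H.

H → [L:9 / S:10 / V:14 / B:16 / Z:25] → L (9)
L → [S:5 / B:17 / Z:18 / V:19] → S (5)
S → [B:18 / V:20 / Z:23] → B (18)
B → [V:2 / Z:9] → V (2)
V → [Z:11] → Z (11)
Return Z→H: 25.
Total = 9 + 5 + 18 + 2 + 11 + 25 = 70.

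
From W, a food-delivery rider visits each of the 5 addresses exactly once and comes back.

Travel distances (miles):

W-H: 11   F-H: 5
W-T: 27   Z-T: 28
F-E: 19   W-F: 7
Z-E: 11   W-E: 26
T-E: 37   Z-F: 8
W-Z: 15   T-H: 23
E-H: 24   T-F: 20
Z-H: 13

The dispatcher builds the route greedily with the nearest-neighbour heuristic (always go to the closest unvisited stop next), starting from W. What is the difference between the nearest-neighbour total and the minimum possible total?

W: F=7, H=11, Z=15, E=26, T=27 ⇒ F
F: H=5, Z=8, E=19, T=20 ⇒ H
H: Z=13, T=23, E=24 ⇒ Z
Z: E=11, T=28 ⇒ E
E: T=37 ⇒ T
NN route W → F → H → Z → E → T → W costs 100.
Optimal: W → F → Z → E → T → H → W costs 97 (by enumerating all 60 distinct tours).
Excess = 100 − 97 = 3.

Excess over optimum: 3 miles.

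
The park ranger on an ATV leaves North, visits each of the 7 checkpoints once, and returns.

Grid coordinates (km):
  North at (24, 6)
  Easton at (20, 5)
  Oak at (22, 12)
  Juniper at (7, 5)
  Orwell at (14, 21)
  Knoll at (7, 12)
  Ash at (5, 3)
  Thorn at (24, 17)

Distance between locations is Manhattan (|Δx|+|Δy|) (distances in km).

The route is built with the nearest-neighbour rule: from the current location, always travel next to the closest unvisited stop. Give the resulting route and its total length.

84 km along North → Easton → Oak → Thorn → Orwell → Knoll → Juniper → Ash → North.

From North: distances to unvisited — Easton=5, Oak=8, Thorn=11, Juniper=18, Ash=22, Knoll=23, Orwell=25. Nearest is Easton (5).
From Easton: distances to unvisited — Oak=9, Juniper=13, Thorn=16, Ash=17, Knoll=20, Orwell=22. Nearest is Oak (9).
From Oak: distances to unvisited — Thorn=7, Knoll=15, Orwell=17, Juniper=22, Ash=26. Nearest is Thorn (7).
From Thorn: distances to unvisited — Orwell=14, Knoll=22, Juniper=29, Ash=33. Nearest is Orwell (14).
From Orwell: distances to unvisited — Knoll=16, Juniper=23, Ash=27. Nearest is Knoll (16).
From Knoll: distances to unvisited — Juniper=7, Ash=11. Nearest is Juniper (7).
From Juniper: distances to unvisited — Ash=4. Nearest is Ash (4).
Return Ash→North: 22.
Total = 5 + 9 + 7 + 14 + 16 + 7 + 4 + 22 = 84.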